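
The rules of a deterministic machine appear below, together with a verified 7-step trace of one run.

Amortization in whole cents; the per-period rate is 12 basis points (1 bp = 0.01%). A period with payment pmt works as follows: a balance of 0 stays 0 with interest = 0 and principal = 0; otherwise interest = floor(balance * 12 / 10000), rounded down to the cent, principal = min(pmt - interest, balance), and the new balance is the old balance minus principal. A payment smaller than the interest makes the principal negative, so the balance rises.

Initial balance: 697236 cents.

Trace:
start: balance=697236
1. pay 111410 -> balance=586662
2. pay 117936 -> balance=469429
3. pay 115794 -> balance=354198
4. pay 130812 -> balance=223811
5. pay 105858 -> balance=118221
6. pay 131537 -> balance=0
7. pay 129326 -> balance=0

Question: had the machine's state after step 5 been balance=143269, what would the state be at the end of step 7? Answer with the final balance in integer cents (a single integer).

0

state after step 5 := balance=143269
6. pay 131537 -> balance=11903
7. pay 129326 -> balance=0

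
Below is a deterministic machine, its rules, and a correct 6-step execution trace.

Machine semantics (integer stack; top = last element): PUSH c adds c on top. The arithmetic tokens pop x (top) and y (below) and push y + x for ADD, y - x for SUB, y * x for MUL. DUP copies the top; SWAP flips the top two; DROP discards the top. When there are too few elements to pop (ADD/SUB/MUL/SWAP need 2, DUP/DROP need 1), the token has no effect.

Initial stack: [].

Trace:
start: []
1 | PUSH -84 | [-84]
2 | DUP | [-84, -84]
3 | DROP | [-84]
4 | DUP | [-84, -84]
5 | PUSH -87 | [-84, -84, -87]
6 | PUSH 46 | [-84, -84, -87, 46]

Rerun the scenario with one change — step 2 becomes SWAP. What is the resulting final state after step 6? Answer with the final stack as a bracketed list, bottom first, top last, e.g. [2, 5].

[-87, 46]

(re-executing from step 2 with the substitution; state before step 2: [-84])
2 | SWAP | [-84]
3 | DROP | []
4 | DUP | []
5 | PUSH -87 | [-87]
6 | PUSH 46 | [-87, 46]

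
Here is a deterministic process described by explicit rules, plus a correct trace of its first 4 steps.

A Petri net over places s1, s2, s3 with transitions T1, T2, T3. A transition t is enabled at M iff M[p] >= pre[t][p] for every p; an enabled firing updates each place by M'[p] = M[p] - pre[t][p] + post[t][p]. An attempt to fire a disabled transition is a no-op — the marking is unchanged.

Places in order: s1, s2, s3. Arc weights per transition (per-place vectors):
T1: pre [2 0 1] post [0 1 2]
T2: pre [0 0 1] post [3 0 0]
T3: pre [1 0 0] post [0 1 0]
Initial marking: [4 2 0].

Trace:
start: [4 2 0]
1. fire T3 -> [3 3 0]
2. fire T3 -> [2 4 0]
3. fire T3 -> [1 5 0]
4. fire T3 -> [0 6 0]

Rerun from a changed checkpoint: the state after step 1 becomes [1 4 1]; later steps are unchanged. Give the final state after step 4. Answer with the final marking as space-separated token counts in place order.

state after step 1 := [1 4 1]
2. fire T3 -> [0 5 1]
3. fire T3 -> [0 5 1]
4. fire T3 -> [0 5 1]

0 5 1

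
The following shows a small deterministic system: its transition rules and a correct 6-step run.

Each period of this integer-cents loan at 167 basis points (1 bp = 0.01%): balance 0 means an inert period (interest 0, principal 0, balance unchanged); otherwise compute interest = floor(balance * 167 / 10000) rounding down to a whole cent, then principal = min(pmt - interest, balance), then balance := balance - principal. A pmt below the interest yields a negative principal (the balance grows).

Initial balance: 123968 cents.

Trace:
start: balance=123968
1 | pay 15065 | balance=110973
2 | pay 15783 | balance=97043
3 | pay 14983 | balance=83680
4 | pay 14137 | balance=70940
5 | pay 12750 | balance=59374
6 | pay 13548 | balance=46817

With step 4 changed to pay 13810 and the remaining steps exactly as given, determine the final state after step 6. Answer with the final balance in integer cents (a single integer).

(re-executing from step 4 with the substitution; state before step 4: balance=83680)
4 | pay 13810 | balance=71267
5 | pay 12750 | balance=59707
6 | pay 13548 | balance=47156

47156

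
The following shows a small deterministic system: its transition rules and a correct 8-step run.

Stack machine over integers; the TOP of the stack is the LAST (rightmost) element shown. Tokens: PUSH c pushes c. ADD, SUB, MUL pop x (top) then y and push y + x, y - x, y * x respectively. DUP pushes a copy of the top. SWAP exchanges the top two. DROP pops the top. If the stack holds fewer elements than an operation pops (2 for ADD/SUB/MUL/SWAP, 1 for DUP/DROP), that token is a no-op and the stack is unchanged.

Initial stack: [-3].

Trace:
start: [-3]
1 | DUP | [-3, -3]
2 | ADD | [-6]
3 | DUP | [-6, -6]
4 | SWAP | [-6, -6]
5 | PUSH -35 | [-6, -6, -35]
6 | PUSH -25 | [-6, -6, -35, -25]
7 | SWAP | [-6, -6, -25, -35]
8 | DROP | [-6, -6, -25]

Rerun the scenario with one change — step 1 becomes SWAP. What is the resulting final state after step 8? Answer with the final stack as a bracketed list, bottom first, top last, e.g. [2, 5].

[-3, -3, -25]

(re-executing from step 1 with the substitution; state before step 1: [-3])
1 | SWAP | [-3]
2 | ADD | [-3]
3 | DUP | [-3, -3]
4 | SWAP | [-3, -3]
5 | PUSH -35 | [-3, -3, -35]
6 | PUSH -25 | [-3, -3, -35, -25]
7 | SWAP | [-3, -3, -25, -35]
8 | DROP | [-3, -3, -25]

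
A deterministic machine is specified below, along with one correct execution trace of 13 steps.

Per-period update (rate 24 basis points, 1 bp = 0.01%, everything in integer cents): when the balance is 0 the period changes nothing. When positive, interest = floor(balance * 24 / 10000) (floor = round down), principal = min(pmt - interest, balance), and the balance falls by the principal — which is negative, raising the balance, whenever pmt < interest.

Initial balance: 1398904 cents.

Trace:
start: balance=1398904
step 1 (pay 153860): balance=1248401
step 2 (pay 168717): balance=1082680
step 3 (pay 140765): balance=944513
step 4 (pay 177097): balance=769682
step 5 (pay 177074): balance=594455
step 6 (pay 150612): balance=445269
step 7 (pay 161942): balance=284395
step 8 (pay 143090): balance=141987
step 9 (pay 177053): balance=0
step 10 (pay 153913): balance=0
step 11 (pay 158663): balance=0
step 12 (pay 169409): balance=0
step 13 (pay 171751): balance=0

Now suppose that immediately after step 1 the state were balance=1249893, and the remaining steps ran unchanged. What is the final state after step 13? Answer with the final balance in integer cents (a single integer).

state after step 1 := balance=1249893
step 2 (pay 168717): balance=1084175
step 3 (pay 140765): balance=946012
step 4 (pay 177097): balance=771185
step 5 (pay 177074): balance=595961
step 6 (pay 150612): balance=446779
step 7 (pay 161942): balance=285909
step 8 (pay 143090): balance=143505
step 9 (pay 177053): balance=0
step 10 (pay 153913): balance=0
step 11 (pay 158663): balance=0
step 12 (pay 169409): balance=0
step 13 (pay 171751): balance=0

0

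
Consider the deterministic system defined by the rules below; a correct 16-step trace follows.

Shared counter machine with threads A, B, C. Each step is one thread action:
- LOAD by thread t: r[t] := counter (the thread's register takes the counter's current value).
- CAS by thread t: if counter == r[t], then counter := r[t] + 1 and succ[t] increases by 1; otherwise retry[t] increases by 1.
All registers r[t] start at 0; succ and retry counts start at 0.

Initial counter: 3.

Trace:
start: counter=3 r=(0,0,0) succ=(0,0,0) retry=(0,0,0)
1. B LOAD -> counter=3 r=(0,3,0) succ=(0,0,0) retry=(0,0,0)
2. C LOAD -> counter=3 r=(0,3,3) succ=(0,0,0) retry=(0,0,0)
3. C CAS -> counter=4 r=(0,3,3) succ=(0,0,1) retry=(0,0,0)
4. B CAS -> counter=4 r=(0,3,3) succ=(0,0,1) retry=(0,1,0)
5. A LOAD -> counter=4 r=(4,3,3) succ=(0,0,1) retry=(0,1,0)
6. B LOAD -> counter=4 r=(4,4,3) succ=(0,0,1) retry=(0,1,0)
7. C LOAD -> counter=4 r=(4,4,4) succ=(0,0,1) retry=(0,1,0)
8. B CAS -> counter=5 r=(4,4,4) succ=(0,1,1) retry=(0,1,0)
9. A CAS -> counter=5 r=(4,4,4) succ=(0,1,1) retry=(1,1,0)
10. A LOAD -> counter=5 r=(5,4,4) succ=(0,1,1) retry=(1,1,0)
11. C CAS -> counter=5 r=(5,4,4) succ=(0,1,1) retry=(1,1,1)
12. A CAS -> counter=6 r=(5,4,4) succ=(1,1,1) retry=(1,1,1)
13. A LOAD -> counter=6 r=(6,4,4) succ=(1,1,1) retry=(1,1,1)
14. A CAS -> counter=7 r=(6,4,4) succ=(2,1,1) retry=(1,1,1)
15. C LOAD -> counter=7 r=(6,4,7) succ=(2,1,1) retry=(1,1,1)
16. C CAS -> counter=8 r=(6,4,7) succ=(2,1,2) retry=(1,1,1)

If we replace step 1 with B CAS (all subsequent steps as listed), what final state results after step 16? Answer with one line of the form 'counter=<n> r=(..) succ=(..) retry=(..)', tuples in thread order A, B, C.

counter=8 r=(6,4,7) succ=(2,1,2) retry=(1,2,1)

(re-executing from step 1 with the substitution; state before step 1: counter=3 r=(0,0,0) succ=(0,0,0) retry=(0,0,0))
1. B CAS -> counter=3 r=(0,0,0) succ=(0,0,0) retry=(0,1,0)
2. C LOAD -> counter=3 r=(0,0,3) succ=(0,0,0) retry=(0,1,0)
3. C CAS -> counter=4 r=(0,0,3) succ=(0,0,1) retry=(0,1,0)
4. B CAS -> counter=4 r=(0,0,3) succ=(0,0,1) retry=(0,2,0)
5. A LOAD -> counter=4 r=(4,0,3) succ=(0,0,1) retry=(0,2,0)
6. B LOAD -> counter=4 r=(4,4,3) succ=(0,0,1) retry=(0,2,0)
7. C LOAD -> counter=4 r=(4,4,4) succ=(0,0,1) retry=(0,2,0)
8. B CAS -> counter=5 r=(4,4,4) succ=(0,1,1) retry=(0,2,0)
9. A CAS -> counter=5 r=(4,4,4) succ=(0,1,1) retry=(1,2,0)
10. A LOAD -> counter=5 r=(5,4,4) succ=(0,1,1) retry=(1,2,0)
11. C CAS -> counter=5 r=(5,4,4) succ=(0,1,1) retry=(1,2,1)
12. A CAS -> counter=6 r=(5,4,4) succ=(1,1,1) retry=(1,2,1)
13. A LOAD -> counter=6 r=(6,4,4) succ=(1,1,1) retry=(1,2,1)
14. A CAS -> counter=7 r=(6,4,4) succ=(2,1,1) retry=(1,2,1)
15. C LOAD -> counter=7 r=(6,4,7) succ=(2,1,1) retry=(1,2,1)
16. C CAS -> counter=8 r=(6,4,7) succ=(2,1,2) retry=(1,2,1)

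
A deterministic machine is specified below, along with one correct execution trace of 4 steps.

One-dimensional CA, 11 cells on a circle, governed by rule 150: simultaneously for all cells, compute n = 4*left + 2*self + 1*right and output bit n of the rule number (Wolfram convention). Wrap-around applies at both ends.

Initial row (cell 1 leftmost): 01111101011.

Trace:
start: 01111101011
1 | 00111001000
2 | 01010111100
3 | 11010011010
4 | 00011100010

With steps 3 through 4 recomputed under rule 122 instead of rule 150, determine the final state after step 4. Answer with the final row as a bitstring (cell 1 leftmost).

01011111111

(re-executing steps 3..4 under rule 122; state before step 3: 01010111100)
3 | 10101100110
4 | 01011111111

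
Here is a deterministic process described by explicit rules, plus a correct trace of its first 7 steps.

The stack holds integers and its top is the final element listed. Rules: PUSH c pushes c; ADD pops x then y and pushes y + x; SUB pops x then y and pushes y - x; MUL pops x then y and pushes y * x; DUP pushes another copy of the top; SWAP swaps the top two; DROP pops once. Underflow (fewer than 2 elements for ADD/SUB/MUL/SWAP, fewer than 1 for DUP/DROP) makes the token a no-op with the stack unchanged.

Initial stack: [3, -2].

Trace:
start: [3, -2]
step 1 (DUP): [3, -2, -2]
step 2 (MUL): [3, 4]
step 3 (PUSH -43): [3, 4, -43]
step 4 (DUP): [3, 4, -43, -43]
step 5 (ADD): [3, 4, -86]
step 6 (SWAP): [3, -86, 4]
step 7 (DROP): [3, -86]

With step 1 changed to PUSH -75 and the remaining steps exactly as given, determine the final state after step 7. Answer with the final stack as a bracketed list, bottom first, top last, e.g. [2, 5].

[3, -86]

(re-executing from step 1 with the substitution; state before step 1: [3, -2])
step 1 (PUSH -75): [3, -2, -75]
step 2 (MUL): [3, 150]
step 3 (PUSH -43): [3, 150, -43]
step 4 (DUP): [3, 150, -43, -43]
step 5 (ADD): [3, 150, -86]
step 6 (SWAP): [3, -86, 150]
step 7 (DROP): [3, -86]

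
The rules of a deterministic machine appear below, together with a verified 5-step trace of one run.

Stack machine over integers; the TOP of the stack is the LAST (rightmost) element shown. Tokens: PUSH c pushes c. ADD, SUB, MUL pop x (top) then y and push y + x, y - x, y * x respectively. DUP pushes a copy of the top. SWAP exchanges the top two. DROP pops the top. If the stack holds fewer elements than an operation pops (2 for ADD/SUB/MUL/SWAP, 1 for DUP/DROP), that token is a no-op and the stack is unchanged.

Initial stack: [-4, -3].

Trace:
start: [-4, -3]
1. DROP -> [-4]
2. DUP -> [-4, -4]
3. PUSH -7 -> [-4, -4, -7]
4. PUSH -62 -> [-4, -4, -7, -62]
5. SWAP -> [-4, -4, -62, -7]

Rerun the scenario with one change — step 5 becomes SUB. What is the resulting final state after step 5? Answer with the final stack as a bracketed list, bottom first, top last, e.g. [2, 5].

(re-executing from step 5 with the substitution; state before step 5: [-4, -4, -7, -62])
5. SUB -> [-4, -4, 55]

[-4, -4, 55]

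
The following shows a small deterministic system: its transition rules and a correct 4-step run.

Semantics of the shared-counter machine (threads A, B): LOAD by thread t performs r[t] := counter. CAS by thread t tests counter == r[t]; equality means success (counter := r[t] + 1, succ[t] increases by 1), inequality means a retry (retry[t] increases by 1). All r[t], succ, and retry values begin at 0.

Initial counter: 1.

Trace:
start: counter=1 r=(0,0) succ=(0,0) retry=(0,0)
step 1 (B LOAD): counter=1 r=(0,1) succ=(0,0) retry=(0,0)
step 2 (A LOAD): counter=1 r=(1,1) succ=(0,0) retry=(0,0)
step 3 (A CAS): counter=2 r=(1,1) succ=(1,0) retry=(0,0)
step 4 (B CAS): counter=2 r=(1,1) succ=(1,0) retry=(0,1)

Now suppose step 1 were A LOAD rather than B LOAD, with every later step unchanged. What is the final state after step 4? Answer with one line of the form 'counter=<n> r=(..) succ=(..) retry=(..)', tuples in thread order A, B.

counter=2 r=(1,0) succ=(1,0) retry=(0,1)

(re-executing from step 1 with the substitution; state before step 1: counter=1 r=(0,0) succ=(0,0) retry=(0,0))
step 1 (A LOAD): counter=1 r=(1,0) succ=(0,0) retry=(0,0)
step 2 (A LOAD): counter=1 r=(1,0) succ=(0,0) retry=(0,0)
step 3 (A CAS): counter=2 r=(1,0) succ=(1,0) retry=(0,0)
step 4 (B CAS): counter=2 r=(1,0) succ=(1,0) retry=(0,1)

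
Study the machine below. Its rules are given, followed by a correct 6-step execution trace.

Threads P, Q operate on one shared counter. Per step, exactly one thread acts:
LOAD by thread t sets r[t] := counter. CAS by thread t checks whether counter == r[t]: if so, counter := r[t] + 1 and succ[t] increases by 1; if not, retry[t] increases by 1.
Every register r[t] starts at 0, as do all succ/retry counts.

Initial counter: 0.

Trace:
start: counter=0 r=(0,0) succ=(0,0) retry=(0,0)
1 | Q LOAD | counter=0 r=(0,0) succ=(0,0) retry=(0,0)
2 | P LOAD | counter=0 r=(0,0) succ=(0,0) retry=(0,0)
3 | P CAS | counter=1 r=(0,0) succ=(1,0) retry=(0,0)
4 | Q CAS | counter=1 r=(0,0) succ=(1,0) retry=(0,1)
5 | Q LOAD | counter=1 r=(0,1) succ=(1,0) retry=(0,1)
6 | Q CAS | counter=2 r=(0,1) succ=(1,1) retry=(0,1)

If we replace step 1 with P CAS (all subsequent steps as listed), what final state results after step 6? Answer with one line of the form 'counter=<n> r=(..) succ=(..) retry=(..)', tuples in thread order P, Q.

counter=3 r=(1,2) succ=(2,1) retry=(0,1)

(re-executing from step 1 with the substitution; state before step 1: counter=0 r=(0,0) succ=(0,0) retry=(0,0))
1 | P CAS | counter=1 r=(0,0) succ=(1,0) retry=(0,0)
2 | P LOAD | counter=1 r=(1,0) succ=(1,0) retry=(0,0)
3 | P CAS | counter=2 r=(1,0) succ=(2,0) retry=(0,0)
4 | Q CAS | counter=2 r=(1,0) succ=(2,0) retry=(0,1)
5 | Q LOAD | counter=2 r=(1,2) succ=(2,0) retry=(0,1)
6 | Q CAS | counter=3 r=(1,2) succ=(2,1) retry=(0,1)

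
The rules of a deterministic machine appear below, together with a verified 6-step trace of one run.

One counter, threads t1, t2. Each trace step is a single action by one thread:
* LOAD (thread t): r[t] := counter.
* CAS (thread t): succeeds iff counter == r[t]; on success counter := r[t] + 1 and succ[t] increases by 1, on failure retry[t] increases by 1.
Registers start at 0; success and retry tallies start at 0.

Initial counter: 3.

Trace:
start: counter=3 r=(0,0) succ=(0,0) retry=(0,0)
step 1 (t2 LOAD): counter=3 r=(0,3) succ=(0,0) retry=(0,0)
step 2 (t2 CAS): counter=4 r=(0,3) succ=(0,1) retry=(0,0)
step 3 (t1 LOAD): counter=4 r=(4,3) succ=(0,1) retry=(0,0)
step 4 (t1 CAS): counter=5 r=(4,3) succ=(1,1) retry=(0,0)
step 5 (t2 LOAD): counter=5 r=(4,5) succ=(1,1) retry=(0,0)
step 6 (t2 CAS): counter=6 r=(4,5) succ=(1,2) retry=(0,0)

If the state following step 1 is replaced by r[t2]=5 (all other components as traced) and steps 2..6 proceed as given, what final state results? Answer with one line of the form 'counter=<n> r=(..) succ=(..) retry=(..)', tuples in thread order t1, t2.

counter=5 r=(3,4) succ=(1,1) retry=(0,1)

state after step 1 := counter=3 r=(0,5) succ=(0,0) retry=(0,0)
step 2 (t2 CAS): counter=3 r=(0,5) succ=(0,0) retry=(0,1)
step 3 (t1 LOAD): counter=3 r=(3,5) succ=(0,0) retry=(0,1)
step 4 (t1 CAS): counter=4 r=(3,5) succ=(1,0) retry=(0,1)
step 5 (t2 LOAD): counter=4 r=(3,4) succ=(1,0) retry=(0,1)
step 6 (t2 CAS): counter=5 r=(3,4) succ=(1,1) retry=(0,1)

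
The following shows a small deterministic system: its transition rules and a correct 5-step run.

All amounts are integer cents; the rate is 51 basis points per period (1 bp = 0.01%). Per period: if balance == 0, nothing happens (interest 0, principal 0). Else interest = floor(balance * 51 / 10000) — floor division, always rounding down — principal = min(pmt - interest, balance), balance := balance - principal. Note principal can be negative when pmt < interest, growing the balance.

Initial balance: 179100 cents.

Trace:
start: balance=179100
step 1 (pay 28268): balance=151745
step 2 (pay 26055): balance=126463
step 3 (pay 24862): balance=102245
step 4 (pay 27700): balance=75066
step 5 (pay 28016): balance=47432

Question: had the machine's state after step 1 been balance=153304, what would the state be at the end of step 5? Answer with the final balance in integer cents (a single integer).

49023

state after step 1 := balance=153304
step 2 (pay 26055): balance=128030
step 3 (pay 24862): balance=103820
step 4 (pay 27700): balance=76649
step 5 (pay 28016): balance=49023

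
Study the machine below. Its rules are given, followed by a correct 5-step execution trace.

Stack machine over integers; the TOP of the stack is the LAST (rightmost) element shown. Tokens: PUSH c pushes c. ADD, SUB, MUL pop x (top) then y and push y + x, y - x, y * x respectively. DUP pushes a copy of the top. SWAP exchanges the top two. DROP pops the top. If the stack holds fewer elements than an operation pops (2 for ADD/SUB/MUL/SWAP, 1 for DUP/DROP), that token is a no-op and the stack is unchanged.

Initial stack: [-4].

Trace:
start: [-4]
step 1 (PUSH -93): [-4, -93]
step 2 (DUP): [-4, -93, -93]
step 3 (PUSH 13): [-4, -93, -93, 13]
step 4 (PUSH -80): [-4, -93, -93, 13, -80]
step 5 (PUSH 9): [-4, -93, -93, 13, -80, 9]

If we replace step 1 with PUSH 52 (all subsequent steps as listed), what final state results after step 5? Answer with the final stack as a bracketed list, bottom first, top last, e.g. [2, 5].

(re-executing from step 1 with the substitution; state before step 1: [-4])
step 1 (PUSH 52): [-4, 52]
step 2 (DUP): [-4, 52, 52]
step 3 (PUSH 13): [-4, 52, 52, 13]
step 4 (PUSH -80): [-4, 52, 52, 13, -80]
step 5 (PUSH 9): [-4, 52, 52, 13, -80, 9]

[-4, 52, 52, 13, -80, 9]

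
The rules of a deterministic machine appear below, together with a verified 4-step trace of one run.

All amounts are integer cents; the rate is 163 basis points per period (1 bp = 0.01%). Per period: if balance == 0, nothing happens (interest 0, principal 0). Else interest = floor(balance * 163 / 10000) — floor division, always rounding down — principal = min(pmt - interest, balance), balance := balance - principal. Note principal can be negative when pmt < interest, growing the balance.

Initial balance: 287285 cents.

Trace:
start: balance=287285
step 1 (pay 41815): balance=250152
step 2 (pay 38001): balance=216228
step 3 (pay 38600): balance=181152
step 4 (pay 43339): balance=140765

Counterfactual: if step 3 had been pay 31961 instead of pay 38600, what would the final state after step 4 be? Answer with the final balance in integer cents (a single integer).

(re-executing from step 3 with the substitution; state before step 3: balance=216228)
step 3 (pay 31961): balance=187791
step 4 (pay 43339): balance=147512

147512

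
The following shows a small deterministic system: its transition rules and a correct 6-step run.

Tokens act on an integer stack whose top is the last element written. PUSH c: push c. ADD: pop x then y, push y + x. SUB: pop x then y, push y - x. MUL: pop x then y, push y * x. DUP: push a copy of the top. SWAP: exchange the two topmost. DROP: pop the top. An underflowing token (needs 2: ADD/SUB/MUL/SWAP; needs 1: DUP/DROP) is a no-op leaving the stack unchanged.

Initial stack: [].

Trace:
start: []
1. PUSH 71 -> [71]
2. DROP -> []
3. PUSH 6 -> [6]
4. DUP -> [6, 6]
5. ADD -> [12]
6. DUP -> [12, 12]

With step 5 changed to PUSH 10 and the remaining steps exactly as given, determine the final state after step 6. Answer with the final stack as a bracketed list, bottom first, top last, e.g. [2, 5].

[6, 6, 10, 10]

(re-executing from step 5 with the substitution; state before step 5: [6, 6])
5. PUSH 10 -> [6, 6, 10]
6. DUP -> [6, 6, 10, 10]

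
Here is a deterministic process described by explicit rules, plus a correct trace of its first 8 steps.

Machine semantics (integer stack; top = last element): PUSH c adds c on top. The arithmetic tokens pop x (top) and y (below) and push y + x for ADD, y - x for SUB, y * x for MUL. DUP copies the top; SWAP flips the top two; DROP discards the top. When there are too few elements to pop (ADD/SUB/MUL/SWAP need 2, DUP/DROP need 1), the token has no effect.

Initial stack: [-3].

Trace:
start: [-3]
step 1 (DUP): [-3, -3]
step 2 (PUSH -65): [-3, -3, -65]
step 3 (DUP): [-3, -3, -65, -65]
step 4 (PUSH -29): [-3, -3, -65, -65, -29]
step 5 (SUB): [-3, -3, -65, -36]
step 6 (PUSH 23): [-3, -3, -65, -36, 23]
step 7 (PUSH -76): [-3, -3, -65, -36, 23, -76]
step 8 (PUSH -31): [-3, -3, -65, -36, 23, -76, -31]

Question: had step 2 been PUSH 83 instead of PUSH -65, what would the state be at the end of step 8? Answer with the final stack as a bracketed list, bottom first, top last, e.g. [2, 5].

[-3, -3, 83, 112, 23, -76, -31]

(re-executing from step 2 with the substitution; state before step 2: [-3, -3])
step 2 (PUSH 83): [-3, -3, 83]
step 3 (DUP): [-3, -3, 83, 83]
step 4 (PUSH -29): [-3, -3, 83, 83, -29]
step 5 (SUB): [-3, -3, 83, 112]
step 6 (PUSH 23): [-3, -3, 83, 112, 23]
step 7 (PUSH -76): [-3, -3, 83, 112, 23, -76]
step 8 (PUSH -31): [-3, -3, 83, 112, 23, -76, -31]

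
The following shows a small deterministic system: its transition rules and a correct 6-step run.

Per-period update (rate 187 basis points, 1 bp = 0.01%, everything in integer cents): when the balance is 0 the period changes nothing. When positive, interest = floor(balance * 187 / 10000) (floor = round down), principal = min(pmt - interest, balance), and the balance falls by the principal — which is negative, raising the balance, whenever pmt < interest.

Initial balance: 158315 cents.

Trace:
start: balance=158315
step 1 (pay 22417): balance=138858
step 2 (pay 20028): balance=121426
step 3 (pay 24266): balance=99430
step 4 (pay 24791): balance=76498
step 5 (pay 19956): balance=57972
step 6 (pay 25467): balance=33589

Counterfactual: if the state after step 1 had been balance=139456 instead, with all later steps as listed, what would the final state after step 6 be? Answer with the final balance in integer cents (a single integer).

state after step 1 := balance=139456
step 2 (pay 20028): balance=122035
step 3 (pay 24266): balance=100051
step 4 (pay 24791): balance=77130
step 5 (pay 19956): balance=58616
step 6 (pay 25467): balance=34245

34245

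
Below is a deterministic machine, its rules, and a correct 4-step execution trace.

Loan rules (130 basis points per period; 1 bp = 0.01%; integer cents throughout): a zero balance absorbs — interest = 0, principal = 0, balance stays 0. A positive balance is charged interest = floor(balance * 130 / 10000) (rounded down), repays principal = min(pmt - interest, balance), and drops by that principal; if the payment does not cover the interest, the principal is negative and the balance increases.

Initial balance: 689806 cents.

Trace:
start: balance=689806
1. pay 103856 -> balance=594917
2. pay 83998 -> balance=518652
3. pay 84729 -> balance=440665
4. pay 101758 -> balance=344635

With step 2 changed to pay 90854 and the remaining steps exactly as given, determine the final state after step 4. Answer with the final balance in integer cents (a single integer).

(re-executing from step 2 with the substitution; state before step 2: balance=594917)
2. pay 90854 -> balance=511796
3. pay 84729 -> balance=433720
4. pay 101758 -> balance=337600

337600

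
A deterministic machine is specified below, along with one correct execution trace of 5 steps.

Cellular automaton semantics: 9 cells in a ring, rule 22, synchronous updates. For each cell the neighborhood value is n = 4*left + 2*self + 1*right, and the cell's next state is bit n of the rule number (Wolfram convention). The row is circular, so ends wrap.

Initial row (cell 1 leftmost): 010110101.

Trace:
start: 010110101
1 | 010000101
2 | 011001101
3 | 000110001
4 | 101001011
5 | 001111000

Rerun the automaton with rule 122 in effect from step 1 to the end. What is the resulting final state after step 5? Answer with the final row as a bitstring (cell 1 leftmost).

110000110

(re-executing steps 1..5 under rule 122; state before step 1: 010110101)
1 | 101111010
2 | 011001101
3 | 111111110
4 | 100000011
5 | 110000110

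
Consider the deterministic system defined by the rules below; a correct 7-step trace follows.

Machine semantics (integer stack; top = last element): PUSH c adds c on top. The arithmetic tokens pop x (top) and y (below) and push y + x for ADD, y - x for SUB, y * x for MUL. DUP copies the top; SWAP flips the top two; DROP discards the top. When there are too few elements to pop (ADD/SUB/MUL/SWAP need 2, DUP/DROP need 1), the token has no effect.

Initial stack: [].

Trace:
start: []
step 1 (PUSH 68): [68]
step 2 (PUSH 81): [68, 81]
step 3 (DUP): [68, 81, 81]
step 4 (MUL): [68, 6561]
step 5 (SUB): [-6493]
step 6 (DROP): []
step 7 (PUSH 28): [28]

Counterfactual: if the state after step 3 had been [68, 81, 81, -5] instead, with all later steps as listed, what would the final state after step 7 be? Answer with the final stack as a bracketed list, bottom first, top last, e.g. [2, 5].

state after step 3 := [68, 81, 81, -5]
step 4 (MUL): [68, 81, -405]
step 5 (SUB): [68, 486]
step 6 (DROP): [68]
step 7 (PUSH 28): [68, 28]

[68, 28]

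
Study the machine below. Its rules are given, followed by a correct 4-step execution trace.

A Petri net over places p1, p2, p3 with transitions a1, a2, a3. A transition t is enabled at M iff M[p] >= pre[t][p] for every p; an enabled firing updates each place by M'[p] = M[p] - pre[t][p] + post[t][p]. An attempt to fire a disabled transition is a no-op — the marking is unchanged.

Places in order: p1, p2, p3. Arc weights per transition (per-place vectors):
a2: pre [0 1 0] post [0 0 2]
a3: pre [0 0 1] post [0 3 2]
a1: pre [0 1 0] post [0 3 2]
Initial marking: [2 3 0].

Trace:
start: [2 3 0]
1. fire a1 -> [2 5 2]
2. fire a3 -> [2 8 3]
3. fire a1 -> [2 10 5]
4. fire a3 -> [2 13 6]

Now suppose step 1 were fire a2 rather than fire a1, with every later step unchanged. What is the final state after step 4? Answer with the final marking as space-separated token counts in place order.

(re-executing from step 1 with the substitution; state before step 1: [2 3 0])
1. fire a2 -> [2 2 2]
2. fire a3 -> [2 5 3]
3. fire a1 -> [2 7 5]
4. fire a3 -> [2 10 6]

2 10 6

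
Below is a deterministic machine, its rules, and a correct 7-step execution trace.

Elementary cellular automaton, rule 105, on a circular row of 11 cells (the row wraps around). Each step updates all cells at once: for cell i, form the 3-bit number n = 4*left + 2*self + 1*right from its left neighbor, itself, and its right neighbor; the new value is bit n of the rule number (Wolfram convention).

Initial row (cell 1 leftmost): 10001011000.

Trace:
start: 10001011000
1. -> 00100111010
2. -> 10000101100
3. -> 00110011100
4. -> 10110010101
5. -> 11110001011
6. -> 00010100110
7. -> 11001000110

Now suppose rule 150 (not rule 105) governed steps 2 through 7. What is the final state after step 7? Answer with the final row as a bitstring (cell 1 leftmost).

(re-executing steps 2..7 under rule 150; state before step 2: 00100111010)
2. -> 01111010011
3. -> 00110011100
4. -> 01001101010
5. -> 11110001011
6. -> 11101011001
7. -> 11001000110

11001000110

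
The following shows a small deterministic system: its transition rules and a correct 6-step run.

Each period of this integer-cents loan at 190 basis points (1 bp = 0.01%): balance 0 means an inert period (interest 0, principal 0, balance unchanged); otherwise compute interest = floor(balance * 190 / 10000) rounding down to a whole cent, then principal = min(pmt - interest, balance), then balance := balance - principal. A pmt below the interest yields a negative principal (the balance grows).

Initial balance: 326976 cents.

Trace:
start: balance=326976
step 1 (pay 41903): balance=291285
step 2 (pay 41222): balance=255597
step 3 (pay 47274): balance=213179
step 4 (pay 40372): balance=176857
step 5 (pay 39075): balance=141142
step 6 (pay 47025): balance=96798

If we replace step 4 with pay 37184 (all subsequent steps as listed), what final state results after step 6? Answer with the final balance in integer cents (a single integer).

100108

(re-executing from step 4 with the substitution; state before step 4: balance=213179)
step 4 (pay 37184): balance=180045
step 5 (pay 39075): balance=144390
step 6 (pay 47025): balance=100108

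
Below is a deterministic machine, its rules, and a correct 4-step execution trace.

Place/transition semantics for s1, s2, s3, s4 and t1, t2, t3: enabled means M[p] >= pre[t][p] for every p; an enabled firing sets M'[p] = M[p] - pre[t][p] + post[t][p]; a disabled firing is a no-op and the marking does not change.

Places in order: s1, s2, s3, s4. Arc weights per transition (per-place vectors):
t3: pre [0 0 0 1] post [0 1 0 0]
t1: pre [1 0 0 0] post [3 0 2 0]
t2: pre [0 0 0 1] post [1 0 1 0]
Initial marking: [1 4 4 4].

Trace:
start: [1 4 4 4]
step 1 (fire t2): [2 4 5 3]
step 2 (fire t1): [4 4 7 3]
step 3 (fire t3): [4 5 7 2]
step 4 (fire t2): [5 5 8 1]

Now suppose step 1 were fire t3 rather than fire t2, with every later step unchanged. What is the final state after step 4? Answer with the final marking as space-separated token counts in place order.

4 6 7 1

(re-executing from step 1 with the substitution; state before step 1: [1 4 4 4])
step 1 (fire t3): [1 5 4 3]
step 2 (fire t1): [3 5 6 3]
step 3 (fire t3): [3 6 6 2]
step 4 (fire t2): [4 6 7 1]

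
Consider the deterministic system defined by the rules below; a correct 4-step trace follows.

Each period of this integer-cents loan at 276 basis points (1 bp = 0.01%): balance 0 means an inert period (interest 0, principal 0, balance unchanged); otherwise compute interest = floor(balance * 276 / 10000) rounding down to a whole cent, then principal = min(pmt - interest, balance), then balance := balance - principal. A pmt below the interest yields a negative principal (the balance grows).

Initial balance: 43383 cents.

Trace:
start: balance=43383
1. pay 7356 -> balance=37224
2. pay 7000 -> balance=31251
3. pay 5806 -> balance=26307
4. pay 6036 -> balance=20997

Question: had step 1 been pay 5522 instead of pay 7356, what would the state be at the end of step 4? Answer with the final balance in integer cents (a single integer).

(re-executing from step 1 with the substitution; state before step 1: balance=43383)
1. pay 5522 -> balance=39058
2. pay 7000 -> balance=33136
3. pay 5806 -> balance=28244
4. pay 6036 -> balance=22987

22987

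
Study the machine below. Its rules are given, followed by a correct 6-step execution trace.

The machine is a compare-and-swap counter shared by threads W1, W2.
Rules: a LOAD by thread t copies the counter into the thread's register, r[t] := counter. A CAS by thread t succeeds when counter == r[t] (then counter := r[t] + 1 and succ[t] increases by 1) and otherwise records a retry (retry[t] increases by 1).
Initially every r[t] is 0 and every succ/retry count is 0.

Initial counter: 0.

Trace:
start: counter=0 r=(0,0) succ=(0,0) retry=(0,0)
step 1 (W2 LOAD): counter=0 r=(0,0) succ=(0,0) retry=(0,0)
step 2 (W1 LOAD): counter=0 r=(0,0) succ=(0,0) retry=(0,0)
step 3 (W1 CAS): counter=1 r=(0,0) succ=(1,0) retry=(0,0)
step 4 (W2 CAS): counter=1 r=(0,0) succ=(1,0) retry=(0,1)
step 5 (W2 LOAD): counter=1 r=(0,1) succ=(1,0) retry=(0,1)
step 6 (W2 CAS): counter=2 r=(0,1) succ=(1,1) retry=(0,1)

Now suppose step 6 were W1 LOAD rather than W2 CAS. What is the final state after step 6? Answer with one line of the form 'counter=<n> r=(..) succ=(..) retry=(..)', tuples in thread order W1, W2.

(re-executing from step 6 with the substitution; state before step 6: counter=1 r=(0,1) succ=(1,0) retry=(0,1))
step 6 (W1 LOAD): counter=1 r=(1,1) succ=(1,0) retry=(0,1)

counter=1 r=(1,1) succ=(1,0) retry=(0,1)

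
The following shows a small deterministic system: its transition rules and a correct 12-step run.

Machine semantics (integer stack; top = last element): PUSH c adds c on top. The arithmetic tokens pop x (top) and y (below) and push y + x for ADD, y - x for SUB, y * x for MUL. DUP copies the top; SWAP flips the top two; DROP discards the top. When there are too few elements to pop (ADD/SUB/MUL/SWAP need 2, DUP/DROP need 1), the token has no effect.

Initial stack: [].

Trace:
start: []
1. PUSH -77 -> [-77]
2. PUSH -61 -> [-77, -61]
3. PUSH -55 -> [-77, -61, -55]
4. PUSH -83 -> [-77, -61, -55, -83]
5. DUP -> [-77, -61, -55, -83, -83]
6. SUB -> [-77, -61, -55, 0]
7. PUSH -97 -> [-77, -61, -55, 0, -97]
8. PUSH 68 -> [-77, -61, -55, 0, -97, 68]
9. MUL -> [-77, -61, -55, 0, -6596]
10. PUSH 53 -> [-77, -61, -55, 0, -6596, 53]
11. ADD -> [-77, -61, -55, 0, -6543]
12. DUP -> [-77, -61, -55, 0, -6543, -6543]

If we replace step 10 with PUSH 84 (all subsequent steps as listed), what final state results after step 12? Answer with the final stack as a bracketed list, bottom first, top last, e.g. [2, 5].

[-77, -61, -55, 0, -6512, -6512]

(re-executing from step 10 with the substitution; state before step 10: [-77, -61, -55, 0, -6596])
10. PUSH 84 -> [-77, -61, -55, 0, -6596, 84]
11. ADD -> [-77, -61, -55, 0, -6512]
12. DUP -> [-77, -61, -55, 0, -6512, -6512]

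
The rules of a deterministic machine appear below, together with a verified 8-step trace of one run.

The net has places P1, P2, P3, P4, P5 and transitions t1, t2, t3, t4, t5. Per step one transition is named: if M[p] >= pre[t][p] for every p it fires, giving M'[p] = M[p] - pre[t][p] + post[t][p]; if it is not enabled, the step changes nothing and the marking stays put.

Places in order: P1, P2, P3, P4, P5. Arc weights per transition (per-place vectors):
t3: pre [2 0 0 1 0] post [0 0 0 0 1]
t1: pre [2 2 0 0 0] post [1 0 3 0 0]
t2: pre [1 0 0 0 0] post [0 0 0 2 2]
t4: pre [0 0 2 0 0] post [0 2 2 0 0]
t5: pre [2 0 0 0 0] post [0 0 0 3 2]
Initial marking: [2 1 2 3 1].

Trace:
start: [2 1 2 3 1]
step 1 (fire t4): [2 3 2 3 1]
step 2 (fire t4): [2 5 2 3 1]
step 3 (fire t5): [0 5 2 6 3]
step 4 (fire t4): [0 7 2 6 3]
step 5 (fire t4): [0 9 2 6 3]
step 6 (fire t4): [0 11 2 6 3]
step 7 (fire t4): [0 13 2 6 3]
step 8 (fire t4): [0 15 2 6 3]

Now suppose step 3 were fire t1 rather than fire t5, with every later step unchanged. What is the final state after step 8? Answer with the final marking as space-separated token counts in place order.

(re-executing from step 3 with the substitution; state before step 3: [2 5 2 3 1])
step 3 (fire t1): [1 3 5 3 1]
step 4 (fire t4): [1 5 5 3 1]
step 5 (fire t4): [1 7 5 3 1]
step 6 (fire t4): [1 9 5 3 1]
step 7 (fire t4): [1 11 5 3 1]
step 8 (fire t4): [1 13 5 3 1]

1 13 5 3 1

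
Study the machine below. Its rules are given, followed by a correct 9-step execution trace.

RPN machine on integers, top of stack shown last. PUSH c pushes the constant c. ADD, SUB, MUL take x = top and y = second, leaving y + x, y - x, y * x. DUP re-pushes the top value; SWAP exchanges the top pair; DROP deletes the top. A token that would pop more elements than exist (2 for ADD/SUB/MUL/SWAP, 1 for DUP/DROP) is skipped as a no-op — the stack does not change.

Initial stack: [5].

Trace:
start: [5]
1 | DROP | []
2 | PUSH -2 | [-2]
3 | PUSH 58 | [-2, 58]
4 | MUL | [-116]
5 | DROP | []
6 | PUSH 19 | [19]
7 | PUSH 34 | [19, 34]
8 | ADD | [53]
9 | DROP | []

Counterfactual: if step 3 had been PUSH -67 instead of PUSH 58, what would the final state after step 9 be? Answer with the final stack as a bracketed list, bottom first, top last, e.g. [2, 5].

[]

(re-executing from step 3 with the substitution; state before step 3: [-2])
3 | PUSH -67 | [-2, -67]
4 | MUL | [134]
5 | DROP | []
6 | PUSH 19 | [19]
7 | PUSH 34 | [19, 34]
8 | ADD | [53]
9 | DROP | []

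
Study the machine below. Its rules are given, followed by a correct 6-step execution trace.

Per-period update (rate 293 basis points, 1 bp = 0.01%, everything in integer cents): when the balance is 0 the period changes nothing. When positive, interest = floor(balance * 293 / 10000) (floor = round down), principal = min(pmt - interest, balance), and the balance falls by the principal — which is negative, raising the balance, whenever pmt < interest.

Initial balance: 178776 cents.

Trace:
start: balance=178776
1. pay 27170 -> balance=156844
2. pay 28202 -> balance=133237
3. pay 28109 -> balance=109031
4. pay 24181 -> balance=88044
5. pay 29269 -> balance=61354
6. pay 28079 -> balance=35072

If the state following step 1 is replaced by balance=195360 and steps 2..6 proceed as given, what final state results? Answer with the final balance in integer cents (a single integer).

79573

state after step 1 := balance=195360
2. pay 28202 -> balance=172882
3. pay 28109 -> balance=149838
4. pay 24181 -> balance=130047
5. pay 29269 -> balance=104588
6. pay 28079 -> balance=79573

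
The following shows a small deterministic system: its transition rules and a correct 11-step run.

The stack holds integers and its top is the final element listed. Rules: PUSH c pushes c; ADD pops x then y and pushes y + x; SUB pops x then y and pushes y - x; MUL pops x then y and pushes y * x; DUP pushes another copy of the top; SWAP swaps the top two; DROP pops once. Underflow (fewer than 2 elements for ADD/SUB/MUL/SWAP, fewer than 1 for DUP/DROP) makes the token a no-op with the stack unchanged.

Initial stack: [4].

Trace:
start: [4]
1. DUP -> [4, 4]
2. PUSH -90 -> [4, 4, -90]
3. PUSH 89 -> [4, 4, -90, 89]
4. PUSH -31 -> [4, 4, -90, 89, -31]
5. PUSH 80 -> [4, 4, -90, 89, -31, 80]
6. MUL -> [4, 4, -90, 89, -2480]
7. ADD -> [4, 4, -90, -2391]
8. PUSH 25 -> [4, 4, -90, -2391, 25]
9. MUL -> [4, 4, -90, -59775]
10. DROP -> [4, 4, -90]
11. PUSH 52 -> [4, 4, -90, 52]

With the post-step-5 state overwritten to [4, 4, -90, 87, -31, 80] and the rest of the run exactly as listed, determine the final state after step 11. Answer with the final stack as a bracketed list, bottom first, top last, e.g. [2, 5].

state after step 5 := [4, 4, -90, 87, -31, 80]
6. MUL -> [4, 4, -90, 87, -2480]
7. ADD -> [4, 4, -90, -2393]
8. PUSH 25 -> [4, 4, -90, -2393, 25]
9. MUL -> [4, 4, -90, -59825]
10. DROP -> [4, 4, -90]
11. PUSH 52 -> [4, 4, -90, 52]

[4, 4, -90, 52]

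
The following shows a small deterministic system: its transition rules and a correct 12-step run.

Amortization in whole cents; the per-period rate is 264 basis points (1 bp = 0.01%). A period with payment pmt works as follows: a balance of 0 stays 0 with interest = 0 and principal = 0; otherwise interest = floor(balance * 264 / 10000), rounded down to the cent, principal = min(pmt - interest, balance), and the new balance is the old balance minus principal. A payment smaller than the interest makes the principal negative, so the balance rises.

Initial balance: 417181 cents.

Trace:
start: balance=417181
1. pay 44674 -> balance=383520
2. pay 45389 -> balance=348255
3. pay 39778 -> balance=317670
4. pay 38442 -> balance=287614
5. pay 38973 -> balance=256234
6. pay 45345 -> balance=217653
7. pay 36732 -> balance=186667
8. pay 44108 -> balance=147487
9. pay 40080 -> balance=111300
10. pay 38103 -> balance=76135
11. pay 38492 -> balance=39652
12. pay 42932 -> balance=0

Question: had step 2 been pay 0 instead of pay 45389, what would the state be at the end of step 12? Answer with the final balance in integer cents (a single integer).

56666

(re-executing from step 2 with the substitution; state before step 2: balance=383520)
2. pay 0 -> balance=393644
3. pay 39778 -> balance=364258
4. pay 38442 -> balance=335432
5. pay 38973 -> balance=305314
6. pay 45345 -> balance=268029
7. pay 36732 -> balance=238372
8. pay 44108 -> balance=200557
9. pay 40080 -> balance=165771
10. pay 38103 -> balance=132044
11. pay 38492 -> balance=97037
12. pay 42932 -> balance=56666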